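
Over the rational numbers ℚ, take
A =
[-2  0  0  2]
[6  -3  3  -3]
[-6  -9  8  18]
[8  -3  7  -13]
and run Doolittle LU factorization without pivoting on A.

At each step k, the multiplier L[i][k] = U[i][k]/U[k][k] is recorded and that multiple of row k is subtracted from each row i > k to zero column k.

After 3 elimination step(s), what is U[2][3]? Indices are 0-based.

U[2][3] = 3

k=0: U[0][0]=-2
  eliminate (1,0): mult=-3, new row 1: (0, -3, 3, 3); set L[1][0]=-3
  eliminate (2,0): mult=3, new row 2: (0, -9, 8, 12); set L[2][0]=3
  eliminate (3,0): mult=-4, new row 3: (0, -3, 7, -5); set L[3][0]=-4
k=1: U[1][1]=-3
  eliminate (2,1): mult=3, new row 2: (0, 0, -1, 3); set L[2][1]=3
  eliminate (3,1): mult=1, new row 3: (0, 0, 4, -8); set L[3][1]=1
k=2: U[2][2]=-1
  eliminate (3,2): mult=-4, new row 3: (0, 0, 0, 4); set L[3][2]=-4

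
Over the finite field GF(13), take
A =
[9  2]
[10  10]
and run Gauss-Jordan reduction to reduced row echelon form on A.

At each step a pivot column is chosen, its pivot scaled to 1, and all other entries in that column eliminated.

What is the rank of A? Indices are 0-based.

rank = 2

pivot(0,0)=9: scale R0 → (1, 6)
  clear (1,0): R1 −= (10)R0 → (0, 2)
pivot(1,1)=2: scale R1 → (0, 1)
  clear (0,1): R0 −= (6)R1 → (1, 0)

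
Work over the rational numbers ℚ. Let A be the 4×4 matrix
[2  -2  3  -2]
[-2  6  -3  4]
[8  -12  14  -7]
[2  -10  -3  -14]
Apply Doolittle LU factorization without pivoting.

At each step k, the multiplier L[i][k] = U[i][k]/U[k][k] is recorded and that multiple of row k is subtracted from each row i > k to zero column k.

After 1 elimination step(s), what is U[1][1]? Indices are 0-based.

Step 1: pivot at (0,0) is 2.
  row1 ← row1 − (-1)·row0  ⇒  L[1][0]=-1, U row1=(0, 4, 0, 2)
  row2 ← row2 − (4)·row0  ⇒  L[2][0]=4, U row2=(0, -4, 2, 1)
  row3 ← row3 − (1)·row0  ⇒  L[3][0]=1, U row3=(0, -8, -6, -12)

U[1][1] = 4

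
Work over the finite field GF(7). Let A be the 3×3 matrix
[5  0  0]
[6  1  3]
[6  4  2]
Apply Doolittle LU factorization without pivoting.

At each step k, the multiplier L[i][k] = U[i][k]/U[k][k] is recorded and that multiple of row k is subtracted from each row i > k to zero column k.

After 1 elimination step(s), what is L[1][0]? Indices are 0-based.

Step 1: pivot at (0,0) is 5.
  row1 ← row1 − (4)·row0  ⇒  L[1][0]=4, U row1=(0, 1, 3)
  row2 ← row2 − (4)·row0  ⇒  L[2][0]=4, U row2=(0, 4, 2)

L[1][0] = 4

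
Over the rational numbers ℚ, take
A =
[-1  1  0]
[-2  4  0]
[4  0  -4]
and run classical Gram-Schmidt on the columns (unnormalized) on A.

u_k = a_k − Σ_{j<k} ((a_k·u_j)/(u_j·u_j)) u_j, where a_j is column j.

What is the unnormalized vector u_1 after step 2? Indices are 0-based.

Step 1: u_0 = a_0 = (-1, -2, 4).
Step 2: u_1 = a_1 − (-3/7)·u_0 = (4/7, 22/7, 12/7).

u_1 = (4/7, 22/7, 12/7)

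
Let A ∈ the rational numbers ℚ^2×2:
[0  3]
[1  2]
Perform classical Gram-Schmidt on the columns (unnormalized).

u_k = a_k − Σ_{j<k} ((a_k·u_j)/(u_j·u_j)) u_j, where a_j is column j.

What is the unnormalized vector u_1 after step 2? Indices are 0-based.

Step 1: u_0 = a_0 = (0, 1).
Step 2: u_1 = a_1 − (2)·u_0 = (3, 0).

u_1 = (3, 0)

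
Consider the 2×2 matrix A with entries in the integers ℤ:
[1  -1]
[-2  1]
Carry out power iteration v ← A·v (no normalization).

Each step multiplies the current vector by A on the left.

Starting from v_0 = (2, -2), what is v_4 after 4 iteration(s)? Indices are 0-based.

v_4 = (58, -82)

v_0 = (2, -2).
v_1 = A·v_0 = (4, -6).
v_2 = A·v_1 = (10, -14).
v_3 = A·v_2 = (24, -34).
v_4 = A·v_3 = (58, -82).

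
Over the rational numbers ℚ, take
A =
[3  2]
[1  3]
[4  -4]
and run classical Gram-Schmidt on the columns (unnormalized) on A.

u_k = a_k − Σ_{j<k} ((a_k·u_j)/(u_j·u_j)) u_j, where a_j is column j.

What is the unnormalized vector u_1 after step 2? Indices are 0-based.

u_1 = (73/26, 85/26, -38/13)

Step 1: u_0 = a_0 = (3, 1, 4).
Step 2: u_1 = a_1 − (-7/26)·u_0 = (73/26, 85/26, -38/13).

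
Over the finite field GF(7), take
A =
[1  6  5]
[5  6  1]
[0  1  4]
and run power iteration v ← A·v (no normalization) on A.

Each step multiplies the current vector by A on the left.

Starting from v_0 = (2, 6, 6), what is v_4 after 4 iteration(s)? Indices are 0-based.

v_0 = (2, 6, 6).
v_1 = A·v_0 = (5, 3, 2).
v_2 = A·v_1 = (5, 3, 4).
v_3 = A·v_2 = (1, 5, 5).
v_4 = A·v_3 = (0, 5, 4).

v_4 = (0, 5, 4)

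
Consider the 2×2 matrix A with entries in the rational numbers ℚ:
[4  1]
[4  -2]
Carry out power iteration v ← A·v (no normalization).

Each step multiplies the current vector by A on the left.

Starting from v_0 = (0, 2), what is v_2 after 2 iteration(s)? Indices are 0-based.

v_0 = (0, 2).
v_1 = A·v_0 = (2, -4).
v_2 = A·v_1 = (4, 16).

v_2 = (4, 16)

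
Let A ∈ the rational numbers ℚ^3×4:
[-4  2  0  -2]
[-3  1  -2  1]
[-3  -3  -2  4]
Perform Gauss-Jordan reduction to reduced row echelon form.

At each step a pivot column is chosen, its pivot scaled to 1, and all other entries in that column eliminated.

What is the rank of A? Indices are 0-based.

rank = 3

[1] R0 /= -4  ⇒  (1, -1/2, 0, 1/2)
     R1 -= -3·R0  ⇒  (0, -1/2, -2, 5/2)
     R2 -= -3·R0  ⇒  (0, -9/2, -2, 11/2)
[2] R1 /= -1/2  ⇒  (0, 1, 4, -5)
     R0 -= -1/2·R1  ⇒  (1, 0, 2, -2)
     R2 -= -9/2·R1  ⇒  (0, 0, 16, -17)
[3] R2 /= 16  ⇒  (0, 0, 1, -17/16)
     R0 -= 2·R2  ⇒  (1, 0, 0, 1/8)
     R1 -= 4·R2  ⇒  (0, 1, 0, -3/4)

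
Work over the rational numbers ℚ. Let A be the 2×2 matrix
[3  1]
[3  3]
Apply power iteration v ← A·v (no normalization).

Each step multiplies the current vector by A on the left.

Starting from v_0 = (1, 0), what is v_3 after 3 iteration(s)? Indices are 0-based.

v_3 = (54, 90)

v_0 = (1, 0).
v_1 = A·v_0 = (3, 3).
v_2 = A·v_1 = (12, 18).
v_3 = A·v_2 = (54, 90).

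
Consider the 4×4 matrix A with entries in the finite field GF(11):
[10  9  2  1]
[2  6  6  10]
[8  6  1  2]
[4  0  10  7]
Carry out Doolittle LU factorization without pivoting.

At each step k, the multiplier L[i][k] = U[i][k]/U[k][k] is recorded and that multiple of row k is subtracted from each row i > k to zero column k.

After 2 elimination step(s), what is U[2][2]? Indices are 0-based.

Step 1: pivot at (0,0) is 10.
  row1 ← row1 − (9)·row0  ⇒  L[1][0]=9, U row1=(0, 2, 10, 1)
  row2 ← row2 − (3)·row0  ⇒  L[2][0]=3, U row2=(0, 1, 6, 10)
  row3 ← row3 − (7)·row0  ⇒  L[3][0]=7, U row3=(0, 3, 7, 0)
Step 2: pivot at (1,1) is 2.
  row2 ← row2 − (6)·row1  ⇒  L[2][1]=6, U row2=(0, 0, 1, 4)
  row3 ← row3 − (7)·row1  ⇒  L[3][1]=7, U row3=(0, 0, 3, 4)

U[2][2] = 1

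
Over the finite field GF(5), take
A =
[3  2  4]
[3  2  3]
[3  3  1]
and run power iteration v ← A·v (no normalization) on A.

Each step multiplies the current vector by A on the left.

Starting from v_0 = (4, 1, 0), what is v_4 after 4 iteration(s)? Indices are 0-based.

v_4 = (3, 4, 3)

v_0 = (4, 1, 0).
v_1 = A·v_0 = (4, 4, 0).
v_2 = A·v_1 = (0, 0, 4).
v_3 = A·v_2 = (1, 2, 4).
v_4 = A·v_3 = (3, 4, 3).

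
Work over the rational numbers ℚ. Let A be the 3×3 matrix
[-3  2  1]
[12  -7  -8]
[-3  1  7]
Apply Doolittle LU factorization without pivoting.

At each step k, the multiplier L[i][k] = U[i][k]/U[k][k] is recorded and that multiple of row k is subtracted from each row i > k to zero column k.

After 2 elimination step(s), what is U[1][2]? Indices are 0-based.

k=0: U[0][0]=-3
  eliminate (1,0): mult=-4, new row 1: (0, 1, -4); set L[1][0]=-4
  eliminate (2,0): mult=1, new row 2: (0, -1, 6); set L[2][0]=1
k=1: U[1][1]=1
  eliminate (2,1): mult=-1, new row 2: (0, 0, 2); set L[2][1]=-1

U[1][2] = -4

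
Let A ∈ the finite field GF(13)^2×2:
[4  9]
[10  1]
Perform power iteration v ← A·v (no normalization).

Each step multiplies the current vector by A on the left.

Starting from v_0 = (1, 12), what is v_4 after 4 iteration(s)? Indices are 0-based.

v_4 = (6, 8)

v_0 = (1, 12).
v_1 = A·v_0 = (8, 9).
v_2 = A·v_1 = (9, 11).
v_3 = A·v_2 = (5, 10).
v_4 = A·v_3 = (6, 8).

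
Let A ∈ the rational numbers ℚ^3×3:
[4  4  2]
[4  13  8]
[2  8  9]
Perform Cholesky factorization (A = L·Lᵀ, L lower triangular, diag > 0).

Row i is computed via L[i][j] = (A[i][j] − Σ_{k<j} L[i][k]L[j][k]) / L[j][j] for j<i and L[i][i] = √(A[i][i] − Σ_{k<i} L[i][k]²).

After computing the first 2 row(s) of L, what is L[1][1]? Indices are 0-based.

Step 1: L[0][0] = √(4) = 2.
  L[1][0] = (4) / L[0][0] = 2.
Step 2: L[1][1] = √(9) = 3.

L[1][1] = 3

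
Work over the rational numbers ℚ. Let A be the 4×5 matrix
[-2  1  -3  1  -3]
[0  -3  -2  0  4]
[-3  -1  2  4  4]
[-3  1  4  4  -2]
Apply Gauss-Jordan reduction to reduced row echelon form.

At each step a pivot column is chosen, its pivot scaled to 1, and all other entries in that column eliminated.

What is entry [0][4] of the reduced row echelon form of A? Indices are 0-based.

[1] R0 /= -2  ⇒  (1, -1/2, 3/2, -1/2, 3/2)
     R2 -= -3·R0  ⇒  (0, -5/2, 13/2, 5/2, 17/2)
     R3 -= -3·R0  ⇒  (0, -1/2, 17/2, 5/2, 5/2)
[2] R1 /= -3  ⇒  (0, 1, 2/3, 0, -4/3)
     R0 -= -1/2·R1  ⇒  (1, 0, 11/6, -1/2, 5/6)
     R2 -= -5/2·R1  ⇒  (0, 0, 49/6, 5/2, 31/6)
     R3 -= -1/2·R1  ⇒  (0, 0, 53/6, 5/2, 11/6)
[3] R2 /= 49/6  ⇒  (0, 0, 1, 15/49, 31/49)
     R0 -= 11/6·R2  ⇒  (1, 0, 0, -52/49, -16/49)
     R1 -= 2/3·R2  ⇒  (0, 1, 0, -10/49, -86/49)
     R3 -= 53/6·R2  ⇒  (0, 0, 0, -10/49, -184/49)
[4] R3 /= -10/49  ⇒  (0, 0, 0, 1, 92/5)
     R0 -= -52/49·R3  ⇒  (1, 0, 0, 0, 96/5)
     R1 -= -10/49·R3  ⇒  (0, 1, 0, 0, 2)
     R2 -= 15/49·R3  ⇒  (0, 0, 1, 0, -5)

M[0][4] = 96/5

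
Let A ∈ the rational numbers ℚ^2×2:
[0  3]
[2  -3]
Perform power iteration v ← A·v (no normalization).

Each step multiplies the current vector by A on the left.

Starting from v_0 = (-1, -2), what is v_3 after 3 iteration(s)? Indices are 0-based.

v_3 = (-72, 96)

v_0 = (-1, -2).
v_1 = A·v_0 = (-6, 4).
v_2 = A·v_1 = (12, -24).
v_3 = A·v_2 = (-72, 96).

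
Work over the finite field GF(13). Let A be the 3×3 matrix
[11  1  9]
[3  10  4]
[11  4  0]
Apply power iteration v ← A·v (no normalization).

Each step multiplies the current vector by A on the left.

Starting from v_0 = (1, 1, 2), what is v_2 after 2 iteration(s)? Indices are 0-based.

v_0 = (1, 1, 2).
v_1 = A·v_0 = (4, 8, 2).
v_2 = A·v_1 = (5, 9, 11).

v_2 = (5, 9, 11)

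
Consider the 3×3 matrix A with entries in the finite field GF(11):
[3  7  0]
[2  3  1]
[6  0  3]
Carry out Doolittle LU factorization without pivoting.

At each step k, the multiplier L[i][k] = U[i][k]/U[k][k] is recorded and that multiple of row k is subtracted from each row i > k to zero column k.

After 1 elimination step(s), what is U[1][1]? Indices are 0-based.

U[1][1] = 2

Step 1: pivot at (0,0) is 3.
  row1 ← row1 − (8)·row0  ⇒  L[1][0]=8, U row1=(0, 2, 1)
  row2 ← row2 − (2)·row0  ⇒  L[2][0]=2, U row2=(0, 8, 3)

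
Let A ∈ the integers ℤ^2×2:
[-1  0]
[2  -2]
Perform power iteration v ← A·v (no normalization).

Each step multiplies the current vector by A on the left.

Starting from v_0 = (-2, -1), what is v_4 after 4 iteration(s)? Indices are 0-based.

v_0 = (-2, -1).
v_1 = A·v_0 = (2, -2).
v_2 = A·v_1 = (-2, 8).
v_3 = A·v_2 = (2, -20).
v_4 = A·v_3 = (-2, 44).

v_4 = (-2, 44)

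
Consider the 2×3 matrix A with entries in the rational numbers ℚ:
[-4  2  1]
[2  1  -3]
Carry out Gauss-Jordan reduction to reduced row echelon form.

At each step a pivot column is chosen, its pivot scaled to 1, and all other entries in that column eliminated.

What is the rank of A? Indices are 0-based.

rank = 2

pivot(0,0)=-4: scale R0 → (1, -1/2, -1/4)
  clear (1,0): R1 −= (2)R0 → (0, 2, -5/2)
pivot(1,1)=2: scale R1 → (0, 1, -5/4)
  clear (0,1): R0 −= (-1/2)R1 → (1, 0, -7/8)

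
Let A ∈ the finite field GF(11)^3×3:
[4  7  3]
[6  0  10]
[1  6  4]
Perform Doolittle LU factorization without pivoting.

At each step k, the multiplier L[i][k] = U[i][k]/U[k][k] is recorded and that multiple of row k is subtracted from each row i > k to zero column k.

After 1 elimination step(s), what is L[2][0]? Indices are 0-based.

L[2][0] = 3

[col 0] pivot 4
  R1 -= 7*R0 → (0, 6, 0)  (L[1][0] := 7)
  R2 -= 3*R0 → (0, 7, 6)  (L[2][0] := 3)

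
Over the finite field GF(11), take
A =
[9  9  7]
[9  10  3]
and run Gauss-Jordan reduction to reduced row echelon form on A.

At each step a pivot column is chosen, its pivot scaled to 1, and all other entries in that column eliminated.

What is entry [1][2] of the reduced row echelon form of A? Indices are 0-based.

M[1][2] = 7

step 1: normalize row 0 (÷9) = (1, 1, 2)
  row 1: subtract 9×row0 = (0, 1, 7)
step 2: normalize row 1 (÷1) = (0, 1, 7)
  row 0: subtract 1×row1 = (1, 0, 6)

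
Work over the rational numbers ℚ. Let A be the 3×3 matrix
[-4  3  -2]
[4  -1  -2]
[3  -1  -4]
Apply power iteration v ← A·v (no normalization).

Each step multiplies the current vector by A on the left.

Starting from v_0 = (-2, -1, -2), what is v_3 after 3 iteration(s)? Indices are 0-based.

v_0 = (-2, -1, -2).
v_1 = A·v_0 = (9, -3, 3).
v_2 = A·v_1 = (-51, 33, 18).
v_3 = A·v_2 = (267, -273, -258).

v_3 = (267, -273, -258)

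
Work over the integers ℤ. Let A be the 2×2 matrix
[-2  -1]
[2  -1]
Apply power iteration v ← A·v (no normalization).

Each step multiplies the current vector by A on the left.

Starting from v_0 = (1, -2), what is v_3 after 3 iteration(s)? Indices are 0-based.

v_3 = (12, -4)

v_0 = (1, -2).
v_1 = A·v_0 = (0, 4).
v_2 = A·v_1 = (-4, -4).
v_3 = A·v_2 = (12, -4).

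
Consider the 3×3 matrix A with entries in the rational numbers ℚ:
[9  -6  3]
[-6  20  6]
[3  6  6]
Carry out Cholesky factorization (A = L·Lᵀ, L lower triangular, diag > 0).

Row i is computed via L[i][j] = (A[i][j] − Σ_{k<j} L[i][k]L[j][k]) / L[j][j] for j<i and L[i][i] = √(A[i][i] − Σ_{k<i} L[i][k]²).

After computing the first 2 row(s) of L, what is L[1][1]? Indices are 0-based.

L[1][1] = 4

Step 1: L[0][0] = √(9) = 3.
  L[1][0] = (-6) / L[0][0] = -2.
Step 2: L[1][1] = √(16) = 4.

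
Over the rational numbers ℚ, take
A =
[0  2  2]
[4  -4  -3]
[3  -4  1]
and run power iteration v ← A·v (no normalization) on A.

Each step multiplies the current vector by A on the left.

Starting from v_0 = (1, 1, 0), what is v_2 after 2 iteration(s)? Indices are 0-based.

v_2 = (-2, 11, 5)

v_0 = (1, 1, 0).
v_1 = A·v_0 = (2, 0, -1).
v_2 = A·v_1 = (-2, 11, 5).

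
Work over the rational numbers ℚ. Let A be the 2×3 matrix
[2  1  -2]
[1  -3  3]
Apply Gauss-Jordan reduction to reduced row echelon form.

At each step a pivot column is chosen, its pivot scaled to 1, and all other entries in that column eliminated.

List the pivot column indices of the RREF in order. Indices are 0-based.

pivot(0,0)=2: scale R0 → (1, 1/2, -1)
  clear (1,0): R1 −= (1)R0 → (0, -7/2, 4)
pivot(1,1)=-7/2: scale R1 → (0, 1, -8/7)
  clear (0,1): R0 −= (1/2)R1 → (1, 0, -3/7)

pivot columns: 0, 1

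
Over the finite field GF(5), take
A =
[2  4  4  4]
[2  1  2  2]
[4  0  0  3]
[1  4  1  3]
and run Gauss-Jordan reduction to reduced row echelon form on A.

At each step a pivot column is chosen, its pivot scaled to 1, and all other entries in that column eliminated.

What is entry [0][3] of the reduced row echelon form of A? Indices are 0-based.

M[0][3] = 2

step 1: normalize row 0 (÷2) = (1, 2, 2, 2)
  row 1: subtract 2×row0 = (0, 2, 3, 3)
  row 2: subtract 4×row0 = (0, 2, 2, 0)
  row 3: subtract 1×row0 = (0, 2, 4, 1)
step 2: normalize row 1 (÷2) = (0, 1, 4, 4)
  row 0: subtract 2×row1 = (1, 0, 4, 4)
  row 2: subtract 2×row1 = (0, 0, 4, 2)
  row 3: subtract 2×row1 = (0, 0, 1, 3)
step 3: normalize row 2 (÷4) = (0, 0, 1, 3)
  row 0: subtract 4×row2 = (1, 0, 0, 2)
  row 1: subtract 4×row2 = (0, 1, 0, 2)
  row 3: subtract 1×row2 = (0, 0, 0, 0)
skip col 3 (zero from row 3)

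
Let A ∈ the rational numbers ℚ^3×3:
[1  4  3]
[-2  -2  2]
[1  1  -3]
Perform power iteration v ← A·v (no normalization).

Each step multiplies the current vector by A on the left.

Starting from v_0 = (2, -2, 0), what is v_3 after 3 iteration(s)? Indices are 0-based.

v_0 = (2, -2, 0).
v_1 = A·v_0 = (-6, 0, 0).
v_2 = A·v_1 = (-6, 12, -6).
v_3 = A·v_2 = (24, -24, 24).

v_3 = (24, -24, 24)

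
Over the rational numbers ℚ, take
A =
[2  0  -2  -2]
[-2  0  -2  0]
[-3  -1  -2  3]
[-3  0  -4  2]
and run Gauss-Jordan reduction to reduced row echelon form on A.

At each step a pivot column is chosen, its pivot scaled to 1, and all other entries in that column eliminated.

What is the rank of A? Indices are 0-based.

rank = 4

step 1: normalize row 0 (÷2) = (1, 0, -1, -1)
  row 1: subtract -2×row0 = (0, 0, -4, -2)
  row 2: subtract -3×row0 = (0, -1, -5, 0)
  row 3: subtract -3×row0 = (0, 0, -7, -1)
step 2: exchange rows 1,2
step 2: normalize row 1 (÷-1) = (0, 1, 5, 0)
step 3: normalize row 2 (÷-4) = (0, 0, 1, 1/2)
  row 0: subtract -1×row2 = (1, 0, 0, -1/2)
  row 1: subtract 5×row2 = (0, 1, 0, -5/2)
  row 3: subtract -7×row2 = (0, 0, 0, 5/2)
step 4: normalize row 3 (÷5/2) = (0, 0, 0, 1)
  row 0: subtract -1/2×row3 = (1, 0, 0, 0)
  row 1: subtract -5/2×row3 = (0, 1, 0, 0)
  row 2: subtract 1/2×row3 = (0, 0, 1, 0)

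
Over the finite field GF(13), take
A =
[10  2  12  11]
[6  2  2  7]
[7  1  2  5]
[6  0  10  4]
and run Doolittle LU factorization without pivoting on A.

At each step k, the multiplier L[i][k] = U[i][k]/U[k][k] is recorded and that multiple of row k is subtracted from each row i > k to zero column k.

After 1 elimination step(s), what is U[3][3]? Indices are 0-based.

U[3][3] = 0

Step 1: pivot at (0,0) is 10.
  row1 ← row1 − (11)·row0  ⇒  L[1][0]=11, U row1=(0, 6, 0, 3)
  row2 ← row2 − (2)·row0  ⇒  L[2][0]=2, U row2=(0, 10, 4, 9)
  row3 ← row3 − (11)·row0  ⇒  L[3][0]=11, U row3=(0, 4, 8, 0)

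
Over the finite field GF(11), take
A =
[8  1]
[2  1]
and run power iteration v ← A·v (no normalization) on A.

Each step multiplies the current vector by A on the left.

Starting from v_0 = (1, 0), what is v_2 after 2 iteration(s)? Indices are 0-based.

v_2 = (0, 7)

v_0 = (1, 0).
v_1 = A·v_0 = (8, 2).
v_2 = A·v_1 = (0, 7).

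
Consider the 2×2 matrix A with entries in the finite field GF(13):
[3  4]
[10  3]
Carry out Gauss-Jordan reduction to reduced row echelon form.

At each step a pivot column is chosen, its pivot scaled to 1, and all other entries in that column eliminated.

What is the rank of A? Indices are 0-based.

rank = 2

[1] R0 /= 3  ⇒  (1, 10)
     R1 -= 10·R0  ⇒  (0, 7)
[2] R1 /= 7  ⇒  (0, 1)
     R0 -= 10·R1  ⇒  (1, 0)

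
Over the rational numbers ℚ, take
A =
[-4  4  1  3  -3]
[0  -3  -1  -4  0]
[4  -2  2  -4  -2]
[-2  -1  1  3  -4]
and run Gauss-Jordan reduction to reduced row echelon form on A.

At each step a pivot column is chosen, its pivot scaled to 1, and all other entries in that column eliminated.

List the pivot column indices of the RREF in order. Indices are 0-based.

pivot columns: 0, 1, 2, 3

pivot(0,0)=-4: scale R0 → (1, -1, -1/4, -3/4, 3/4)
  clear (2,0): R2 −= (4)R0 → (0, 2, 3, -1, -5)
  clear (3,0): R3 −= (-2)R0 → (0, -3, 1/2, 3/2, -5/2)
pivot(1,1)=-3: scale R1 → (0, 1, 1/3, 4/3, 0)
  clear (0,1): R0 −= (-1)R1 → (1, 0, 1/12, 7/12, 3/4)
  clear (2,1): R2 −= (2)R1 → (0, 0, 7/3, -11/3, -5)
  clear (3,1): R3 −= (-3)R1 → (0, 0, 3/2, 11/2, -5/2)
pivot(2,2)=7/3: scale R2 → (0, 0, 1, -11/7, -15/7)
  clear (0,2): R0 −= (1/12)R2 → (1, 0, 0, 5/7, 13/14)
  clear (1,2): R1 −= (1/3)R2 → (0, 1, 0, 13/7, 5/7)
  clear (3,2): R3 −= (3/2)R2 → (0, 0, 0, 55/7, 5/7)
pivot(3,3)=55/7: scale R3 → (0, 0, 0, 1, 1/11)
  clear (0,3): R0 −= (5/7)R3 → (1, 0, 0, 0, 19/22)
  clear (1,3): R1 −= (13/7)R3 → (0, 1, 0, 0, 6/11)
  clear (2,3): R2 −= (-11/7)R3 → (0, 0, 1, 0, -2)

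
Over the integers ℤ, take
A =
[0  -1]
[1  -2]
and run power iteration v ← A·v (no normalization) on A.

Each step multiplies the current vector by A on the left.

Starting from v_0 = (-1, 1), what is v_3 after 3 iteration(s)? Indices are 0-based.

v_3 = (-5, -7)

v_0 = (-1, 1).
v_1 = A·v_0 = (-1, -3).
v_2 = A·v_1 = (3, 5).
v_3 = A·v_2 = (-5, -7).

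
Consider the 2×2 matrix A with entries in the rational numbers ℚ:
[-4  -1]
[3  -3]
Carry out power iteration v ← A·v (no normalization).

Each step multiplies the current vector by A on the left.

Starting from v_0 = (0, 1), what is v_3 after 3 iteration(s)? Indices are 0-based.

v_3 = (-34, 3)

v_0 = (0, 1).
v_1 = A·v_0 = (-1, -3).
v_2 = A·v_1 = (7, 6).
v_3 = A·v_2 = (-34, 3).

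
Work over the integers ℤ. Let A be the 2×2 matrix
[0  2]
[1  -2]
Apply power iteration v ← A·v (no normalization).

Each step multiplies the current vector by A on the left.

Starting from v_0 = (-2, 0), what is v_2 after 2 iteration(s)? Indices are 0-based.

v_0 = (-2, 0).
v_1 = A·v_0 = (0, -2).
v_2 = A·v_1 = (-4, 4).

v_2 = (-4, 4)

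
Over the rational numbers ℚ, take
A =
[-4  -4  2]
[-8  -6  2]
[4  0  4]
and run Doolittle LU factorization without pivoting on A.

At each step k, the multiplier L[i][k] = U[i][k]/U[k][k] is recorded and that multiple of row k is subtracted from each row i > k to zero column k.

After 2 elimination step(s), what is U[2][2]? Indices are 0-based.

Step 1: pivot at (0,0) is -4.
  row1 ← row1 − (2)·row0  ⇒  L[1][0]=2, U row1=(0, 2, -2)
  row2 ← row2 − (-1)·row0  ⇒  L[2][0]=-1, U row2=(0, -4, 6)
Step 2: pivot at (1,1) is 2.
  row2 ← row2 − (-2)·row1  ⇒  L[2][1]=-2, U row2=(0, 0, 2)

U[2][2] = 2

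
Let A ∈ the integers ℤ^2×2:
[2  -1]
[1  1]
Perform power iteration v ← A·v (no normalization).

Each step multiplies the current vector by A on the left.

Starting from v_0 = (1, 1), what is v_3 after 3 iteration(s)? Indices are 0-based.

v_0 = (1, 1).
v_1 = A·v_0 = (1, 2).
v_2 = A·v_1 = (0, 3).
v_3 = A·v_2 = (-3, 3).

v_3 = (-3, 3)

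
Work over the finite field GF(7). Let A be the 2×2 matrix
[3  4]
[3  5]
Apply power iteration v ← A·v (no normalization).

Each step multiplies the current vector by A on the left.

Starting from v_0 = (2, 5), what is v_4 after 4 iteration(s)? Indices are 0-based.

v_4 = (1, 1)

v_0 = (2, 5).
v_1 = A·v_0 = (5, 3).
v_2 = A·v_1 = (6, 2).
v_3 = A·v_2 = (5, 0).
v_4 = A·v_3 = (1, 1).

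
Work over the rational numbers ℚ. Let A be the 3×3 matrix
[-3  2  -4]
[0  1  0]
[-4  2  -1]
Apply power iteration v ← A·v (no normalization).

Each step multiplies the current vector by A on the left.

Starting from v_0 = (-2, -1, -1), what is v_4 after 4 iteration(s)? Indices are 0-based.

v_4 = (-1994, -1, -1553)

v_0 = (-2, -1, -1).
v_1 = A·v_0 = (8, -1, 7).
v_2 = A·v_1 = (-54, -1, -41).
v_3 = A·v_2 = (324, -1, 255).
v_4 = A·v_3 = (-1994, -1, -1553).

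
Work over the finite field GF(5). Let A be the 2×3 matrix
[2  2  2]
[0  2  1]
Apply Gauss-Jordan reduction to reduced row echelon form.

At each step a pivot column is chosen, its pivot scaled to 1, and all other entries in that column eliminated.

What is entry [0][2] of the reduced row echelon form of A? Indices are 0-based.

M[0][2] = 3

step 1: normalize row 0 (÷2) = (1, 1, 1)
step 2: normalize row 1 (÷2) = (0, 1, 3)
  row 0: subtract 1×row1 = (1, 0, 3)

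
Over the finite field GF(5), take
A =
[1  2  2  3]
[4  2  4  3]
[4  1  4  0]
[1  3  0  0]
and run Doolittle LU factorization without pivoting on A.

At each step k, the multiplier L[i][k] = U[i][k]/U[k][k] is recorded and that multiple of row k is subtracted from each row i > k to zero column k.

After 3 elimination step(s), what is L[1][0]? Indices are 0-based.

L[1][0] = 4

Step 1: pivot at (0,0) is 1.
  row1 ← row1 − (4)·row0  ⇒  L[1][0]=4, U row1=(0, 4, 1, 1)
  row2 ← row2 − (4)·row0  ⇒  L[2][0]=4, U row2=(0, 3, 1, 3)
  row3 ← row3 − (1)·row0  ⇒  L[3][0]=1, U row3=(0, 1, 3, 2)
Step 2: pivot at (1,1) is 4.
  row2 ← row2 − (2)·row1  ⇒  L[2][1]=2, U row2=(0, 0, 4, 1)
  row3 ← row3 − (4)·row1  ⇒  L[3][1]=4, U row3=(0, 0, 4, 3)
Step 3: pivot at (2,2) is 4.
  row3 ← row3 − (1)·row2  ⇒  L[3][2]=1, U row3=(0, 0, 0, 2)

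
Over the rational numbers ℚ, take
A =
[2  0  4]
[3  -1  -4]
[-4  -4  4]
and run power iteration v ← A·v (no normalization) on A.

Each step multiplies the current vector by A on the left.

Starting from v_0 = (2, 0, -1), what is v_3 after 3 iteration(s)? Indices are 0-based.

v_3 = (-448, 170, -312)

v_0 = (2, 0, -1).
v_1 = A·v_0 = (0, 10, -12).
v_2 = A·v_1 = (-48, 38, -88).
v_3 = A·v_2 = (-448, 170, -312).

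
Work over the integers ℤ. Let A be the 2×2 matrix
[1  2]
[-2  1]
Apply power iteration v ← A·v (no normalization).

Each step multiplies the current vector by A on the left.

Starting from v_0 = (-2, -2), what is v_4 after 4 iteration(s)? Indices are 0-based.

v_4 = (62, -34)

v_0 = (-2, -2).
v_1 = A·v_0 = (-6, 2).
v_2 = A·v_1 = (-2, 14).
v_3 = A·v_2 = (26, 18).
v_4 = A·v_3 = (62, -34).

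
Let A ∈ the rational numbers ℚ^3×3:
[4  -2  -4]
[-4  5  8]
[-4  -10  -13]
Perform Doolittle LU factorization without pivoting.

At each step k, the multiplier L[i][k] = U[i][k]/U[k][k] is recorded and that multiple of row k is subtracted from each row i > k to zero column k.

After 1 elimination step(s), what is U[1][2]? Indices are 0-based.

k=0: U[0][0]=4
  eliminate (1,0): mult=-1, new row 1: (0, 3, 4); set L[1][0]=-1
  eliminate (2,0): mult=-1, new row 2: (0, -12, -17); set L[2][0]=-1

U[1][2] = 4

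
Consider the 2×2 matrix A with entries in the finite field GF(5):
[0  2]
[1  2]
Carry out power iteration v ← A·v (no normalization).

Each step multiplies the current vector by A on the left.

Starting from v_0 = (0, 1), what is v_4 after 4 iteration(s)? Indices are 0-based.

v_0 = (0, 1).
v_1 = A·v_0 = (2, 2).
v_2 = A·v_1 = (4, 1).
v_3 = A·v_2 = (2, 1).
v_4 = A·v_3 = (2, 4).

v_4 = (2, 4)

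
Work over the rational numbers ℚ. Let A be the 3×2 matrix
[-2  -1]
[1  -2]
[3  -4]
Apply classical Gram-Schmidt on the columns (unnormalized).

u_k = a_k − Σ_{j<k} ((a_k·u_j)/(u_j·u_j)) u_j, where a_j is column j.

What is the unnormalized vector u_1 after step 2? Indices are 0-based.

u_1 = (-19/7, -8/7, -10/7)

Step 1: u_0 = a_0 = (-2, 1, 3).
Step 2: u_1 = a_1 − (-6/7)·u_0 = (-19/7, -8/7, -10/7).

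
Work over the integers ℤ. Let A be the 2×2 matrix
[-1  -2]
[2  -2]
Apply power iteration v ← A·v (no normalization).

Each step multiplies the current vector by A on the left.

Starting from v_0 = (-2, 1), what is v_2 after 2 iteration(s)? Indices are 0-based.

v_2 = (12, 12)

v_0 = (-2, 1).
v_1 = A·v_0 = (0, -6).
v_2 = A·v_1 = (12, 12).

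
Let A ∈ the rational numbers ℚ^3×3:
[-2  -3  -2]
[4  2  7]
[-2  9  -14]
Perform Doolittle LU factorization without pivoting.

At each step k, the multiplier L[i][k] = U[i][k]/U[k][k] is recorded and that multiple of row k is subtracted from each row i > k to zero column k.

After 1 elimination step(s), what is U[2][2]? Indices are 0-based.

U[2][2] = -12

k=0: U[0][0]=-2
  eliminate (1,0): mult=-2, new row 1: (0, -4, 3); set L[1][0]=-2
  eliminate (2,0): mult=1, new row 2: (0, 12, -12); set L[2][0]=1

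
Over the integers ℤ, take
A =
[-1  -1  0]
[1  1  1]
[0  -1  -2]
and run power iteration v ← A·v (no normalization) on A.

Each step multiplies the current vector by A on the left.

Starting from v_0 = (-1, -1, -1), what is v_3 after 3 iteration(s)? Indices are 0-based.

v_3 = (-3, 0, 4)

v_0 = (-1, -1, -1).
v_1 = A·v_0 = (2, -3, 3).
v_2 = A·v_1 = (1, 2, -3).
v_3 = A·v_2 = (-3, 0, 4).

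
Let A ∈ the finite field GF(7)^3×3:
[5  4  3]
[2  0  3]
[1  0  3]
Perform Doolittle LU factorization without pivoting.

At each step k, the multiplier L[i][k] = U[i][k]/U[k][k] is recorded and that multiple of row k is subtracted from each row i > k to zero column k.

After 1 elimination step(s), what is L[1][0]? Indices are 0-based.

Step 1: pivot at (0,0) is 5.
  row1 ← row1 − (6)·row0  ⇒  L[1][0]=6, U row1=(0, 4, 6)
  row2 ← row2 − (3)·row0  ⇒  L[2][0]=3, U row2=(0, 2, 1)

L[1][0] = 6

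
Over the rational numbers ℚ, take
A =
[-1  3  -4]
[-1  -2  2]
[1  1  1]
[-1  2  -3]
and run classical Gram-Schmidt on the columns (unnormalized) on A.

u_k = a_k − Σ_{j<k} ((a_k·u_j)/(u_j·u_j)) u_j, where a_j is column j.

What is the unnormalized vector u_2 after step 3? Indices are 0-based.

Step 1: u_0 = a_0 = (-1, -1, 1, -1).
Step 2: u_1 = a_1 − (-1/2)·u_0 = (5/2, -5/2, 3/2, 3/2).
Step 3: u_2 = a_2 − (3/2)·u_0 − (-18/17)·u_1 = (5/34, 29/34, 37/34, 3/34).

u_2 = (5/34, 29/34, 37/34, 3/34)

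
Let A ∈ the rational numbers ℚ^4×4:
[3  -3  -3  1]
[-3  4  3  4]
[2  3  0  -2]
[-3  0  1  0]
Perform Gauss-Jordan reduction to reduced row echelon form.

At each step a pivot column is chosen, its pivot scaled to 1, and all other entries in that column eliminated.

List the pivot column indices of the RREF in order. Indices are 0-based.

pivot columns: 0, 1, 2, 3

[1] R0 /= 3  ⇒  (1, -1, -1, 1/3)
     R1 -= -3·R0  ⇒  (0, 1, 0, 5)
     R2 -= 2·R0  ⇒  (0, 5, 2, -8/3)
     R3 -= -3·R0  ⇒  (0, -3, -2, 1)
[2] R1 /= 1  ⇒  (0, 1, 0, 5)
     R0 -= -1·R1  ⇒  (1, 0, -1, 16/3)
     R2 -= 5·R1  ⇒  (0, 0, 2, -83/3)
     R3 -= -3·R1  ⇒  (0, 0, -2, 16)
[3] R2 /= 2  ⇒  (0, 0, 1, -83/6)
     R0 -= -1·R2  ⇒  (1, 0, 0, -17/2)
     R3 -= -2·R2  ⇒  (0, 0, 0, -35/3)
[4] R3 /= -35/3  ⇒  (0, 0, 0, 1)
     R0 -= -17/2·R3  ⇒  (1, 0, 0, 0)
     R1 -= 5·R3  ⇒  (0, 1, 0, 0)
     R2 -= -83/6·R3  ⇒  (0, 0, 1, 0)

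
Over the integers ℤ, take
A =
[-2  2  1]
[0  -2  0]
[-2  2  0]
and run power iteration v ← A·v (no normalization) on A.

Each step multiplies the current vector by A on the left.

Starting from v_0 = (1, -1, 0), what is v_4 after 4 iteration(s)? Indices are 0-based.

v_4 = (16, -16, 40)

v_0 = (1, -1, 0).
v_1 = A·v_0 = (-4, 2, -4).
v_2 = A·v_1 = (8, -4, 12).
v_3 = A·v_2 = (-12, 8, -24).
v_4 = A·v_3 = (16, -16, 40).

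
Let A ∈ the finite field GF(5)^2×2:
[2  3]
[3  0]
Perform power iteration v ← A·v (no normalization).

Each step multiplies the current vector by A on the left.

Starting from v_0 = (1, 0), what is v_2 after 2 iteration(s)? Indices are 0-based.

v_0 = (1, 0).
v_1 = A·v_0 = (2, 3).
v_2 = A·v_1 = (3, 1).

v_2 = (3, 1)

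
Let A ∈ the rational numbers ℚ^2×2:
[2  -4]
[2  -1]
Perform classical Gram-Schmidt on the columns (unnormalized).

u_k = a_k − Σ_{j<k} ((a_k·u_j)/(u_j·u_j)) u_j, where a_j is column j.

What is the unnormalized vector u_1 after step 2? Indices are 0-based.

Step 1: u_0 = a_0 = (2, 2).
Step 2: u_1 = a_1 − (-5/4)·u_0 = (-3/2, 3/2).

u_1 = (-3/2, 3/2)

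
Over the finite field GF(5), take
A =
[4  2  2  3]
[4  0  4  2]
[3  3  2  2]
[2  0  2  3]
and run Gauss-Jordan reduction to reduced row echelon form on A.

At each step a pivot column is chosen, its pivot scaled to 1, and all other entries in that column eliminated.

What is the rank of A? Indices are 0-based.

step 1: normalize row 0 (÷4) = (1, 3, 3, 2)
  row 1: subtract 4×row0 = (0, 3, 2, 4)
  row 2: subtract 3×row0 = (0, 4, 3, 1)
  row 3: subtract 2×row0 = (0, 4, 1, 4)
step 2: normalize row 1 (÷3) = (0, 1, 4, 3)
  row 0: subtract 3×row1 = (1, 0, 1, 3)
  row 2: subtract 4×row1 = (0, 0, 2, 4)
  row 3: subtract 4×row1 = (0, 0, 0, 2)
step 3: normalize row 2 (÷2) = (0, 0, 1, 2)
  row 0: subtract 1×row2 = (1, 0, 0, 1)
  row 1: subtract 4×row2 = (0, 1, 0, 0)
step 4: normalize row 3 (÷2) = (0, 0, 0, 1)
  row 0: subtract 1×row3 = (1, 0, 0, 0)
  row 2: subtract 2×row3 = (0, 0, 1, 0)

rank = 4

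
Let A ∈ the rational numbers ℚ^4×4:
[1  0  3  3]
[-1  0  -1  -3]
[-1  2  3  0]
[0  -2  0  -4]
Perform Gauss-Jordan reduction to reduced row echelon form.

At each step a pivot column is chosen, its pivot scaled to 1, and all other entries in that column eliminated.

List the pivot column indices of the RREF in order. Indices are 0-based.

pivot columns: 0, 1, 2, 3

pivot(0,0)=1: scale R0 → (1, 0, 3, 3)
  clear (1,0): R1 −= (-1)R0 → (0, 0, 2, 0)
  clear (2,0): R2 −= (-1)R0 → (0, 2, 6, 3)
pivot(1,1): swap R1↔R2
pivot(1,1)=2: scale R1 → (0, 1, 3, 3/2)
  clear (3,1): R3 −= (-2)R1 → (0, 0, 6, -1)
pivot(2,2)=2: scale R2 → (0, 0, 1, 0)
  clear (0,2): R0 −= (3)R2 → (1, 0, 0, 3)
  clear (1,2): R1 −= (3)R2 → (0, 1, 0, 3/2)
  clear (3,2): R3 −= (6)R2 → (0, 0, 0, -1)
pivot(3,3)=-1: scale R3 → (0, 0, 0, 1)
  clear (0,3): R0 −= (3)R3 → (1, 0, 0, 0)
  clear (1,3): R1 −= (3/2)R3 → (0, 1, 0, 0)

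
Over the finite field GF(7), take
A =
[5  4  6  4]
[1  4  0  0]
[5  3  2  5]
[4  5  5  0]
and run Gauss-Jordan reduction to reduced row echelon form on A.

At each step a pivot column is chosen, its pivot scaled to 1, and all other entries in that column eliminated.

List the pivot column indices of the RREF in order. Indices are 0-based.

pivot columns: 0, 1, 3

pivot(0,0)=5: scale R0 → (1, 5, 4, 5)
  clear (1,0): R1 −= (1)R0 → (0, 6, 3, 2)
  clear (2,0): R2 −= (5)R0 → (0, 6, 3, 1)
  clear (3,0): R3 −= (4)R0 → (0, 6, 3, 1)
pivot(1,1)=6: scale R1 → (0, 1, 4, 5)
  clear (0,1): R0 −= (5)R1 → (1, 0, 5, 1)
  clear (2,1): R2 −= (6)R1 → (0, 0, 0, 6)
  clear (3,1): R3 −= (6)R1 → (0, 0, 0, 6)
col 2: no nonzero at/below row 2; advance.
pivot(2,3)=6: scale R2 → (0, 0, 0, 1)
  clear (0,3): R0 −= (1)R2 → (1, 0, 5, 0)
  clear (1,3): R1 −= (5)R2 → (0, 1, 4, 0)
  clear (3,3): R3 −= (6)R2 → (0, 0, 0, 0)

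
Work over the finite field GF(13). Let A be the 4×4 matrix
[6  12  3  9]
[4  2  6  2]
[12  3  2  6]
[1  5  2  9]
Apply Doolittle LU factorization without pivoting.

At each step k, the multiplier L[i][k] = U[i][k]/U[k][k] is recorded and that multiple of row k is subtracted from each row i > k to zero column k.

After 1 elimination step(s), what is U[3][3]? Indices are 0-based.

U[3][3] = 1

[col 0] pivot 6
  R1 -= 5*R0 → (0, 7, 4, 9)  (L[1][0] := 5)
  R2 -= 2*R0 → (0, 5, 9, 1)  (L[2][0] := 2)
  R3 -= 11*R0 → (0, 3, 8, 1)  (L[3][0] := 11)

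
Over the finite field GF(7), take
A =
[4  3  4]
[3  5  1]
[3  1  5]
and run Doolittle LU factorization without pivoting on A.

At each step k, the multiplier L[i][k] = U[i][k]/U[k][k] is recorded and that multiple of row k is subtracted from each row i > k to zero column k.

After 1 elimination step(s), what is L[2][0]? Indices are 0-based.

L[2][0] = 6

k=0: U[0][0]=4
  eliminate (1,0): mult=6, new row 1: (0, 1, 5); set L[1][0]=6
  eliminate (2,0): mult=6, new row 2: (0, 4, 2); set L[2][0]=6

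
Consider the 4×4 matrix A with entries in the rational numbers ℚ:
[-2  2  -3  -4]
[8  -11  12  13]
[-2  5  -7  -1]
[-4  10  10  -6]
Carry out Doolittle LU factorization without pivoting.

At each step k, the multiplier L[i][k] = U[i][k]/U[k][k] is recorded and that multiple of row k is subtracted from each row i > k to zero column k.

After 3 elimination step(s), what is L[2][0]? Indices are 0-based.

L[2][0] = 1

k=0: U[0][0]=-2
  eliminate (1,0): mult=-4, new row 1: (0, -3, 0, -3); set L[1][0]=-4
  eliminate (2,0): mult=1, new row 2: (0, 3, -4, 3); set L[2][0]=1
  eliminate (3,0): mult=2, new row 3: (0, 6, 16, 2); set L[3][0]=2
k=1: U[1][1]=-3
  eliminate (2,1): mult=-1, new row 2: (0, 0, -4, 0); set L[2][1]=-1
  eliminate (3,1): mult=-2, new row 3: (0, 0, 16, -4); set L[3][1]=-2
k=2: U[2][2]=-4
  eliminate (3,2): mult=-4, new row 3: (0, 0, 0, -4); set L[3][2]=-4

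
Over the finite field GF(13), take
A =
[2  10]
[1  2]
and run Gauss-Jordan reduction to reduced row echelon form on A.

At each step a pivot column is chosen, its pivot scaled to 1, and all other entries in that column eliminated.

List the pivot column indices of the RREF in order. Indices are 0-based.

step 1: normalize row 0 (÷2) = (1, 5)
  row 1: subtract 1×row0 = (0, 10)
step 2: normalize row 1 (÷10) = (0, 1)
  row 0: subtract 5×row1 = (1, 0)

pivot columns: 0, 1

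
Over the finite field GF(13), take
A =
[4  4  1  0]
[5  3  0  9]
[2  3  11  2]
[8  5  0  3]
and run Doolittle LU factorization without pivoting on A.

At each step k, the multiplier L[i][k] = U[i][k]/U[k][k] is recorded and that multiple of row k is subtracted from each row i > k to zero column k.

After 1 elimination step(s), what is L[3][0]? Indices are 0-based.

k=0: U[0][0]=4
  eliminate (1,0): mult=11, new row 1: (0, 11, 2, 9); set L[1][0]=11
  eliminate (2,0): mult=7, new row 2: (0, 1, 4, 2); set L[2][0]=7
  eliminate (3,0): mult=2, new row 3: (0, 10, 11, 3); set L[3][0]=2

L[3][0] = 2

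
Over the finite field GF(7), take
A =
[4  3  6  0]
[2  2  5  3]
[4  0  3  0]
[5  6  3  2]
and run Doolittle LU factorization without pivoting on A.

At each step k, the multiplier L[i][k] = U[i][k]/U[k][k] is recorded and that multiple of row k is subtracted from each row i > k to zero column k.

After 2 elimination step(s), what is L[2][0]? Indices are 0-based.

Step 1: pivot at (0,0) is 4.
  row1 ← row1 − (4)·row0  ⇒  L[1][0]=4, U row1=(0, 4, 2, 3)
  row2 ← row2 − (1)·row0  ⇒  L[2][0]=1, U row2=(0, 4, 4, 0)
  row3 ← row3 − (3)·row0  ⇒  L[3][0]=3, U row3=(0, 4, 6, 2)
Step 2: pivot at (1,1) is 4.
  row2 ← row2 − (1)·row1  ⇒  L[2][1]=1, U row2=(0, 0, 2, 4)
  row3 ← row3 − (1)·row1  ⇒  L[3][1]=1, U row3=(0, 0, 4, 6)

L[2][0] = 1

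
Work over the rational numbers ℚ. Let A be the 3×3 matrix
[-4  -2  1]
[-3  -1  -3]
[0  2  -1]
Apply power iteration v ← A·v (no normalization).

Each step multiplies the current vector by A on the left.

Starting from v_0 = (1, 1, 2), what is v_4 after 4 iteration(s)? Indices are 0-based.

v_4 = (1036, 502, -204)

v_0 = (1, 1, 2).
v_1 = A·v_0 = (-4, -10, 0).
v_2 = A·v_1 = (36, 22, -20).
v_3 = A·v_2 = (-208, -70, 64).
v_4 = A·v_3 = (1036, 502, -204).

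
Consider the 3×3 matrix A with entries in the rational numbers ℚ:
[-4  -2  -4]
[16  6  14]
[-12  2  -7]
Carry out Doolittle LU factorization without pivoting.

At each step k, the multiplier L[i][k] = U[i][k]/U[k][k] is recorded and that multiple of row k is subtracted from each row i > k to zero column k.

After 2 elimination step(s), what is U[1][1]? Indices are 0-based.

U[1][1] = -2

k=0: U[0][0]=-4
  eliminate (1,0): mult=-4, new row 1: (0, -2, -2); set L[1][0]=-4
  eliminate (2,0): mult=3, new row 2: (0, 8, 5); set L[2][0]=3
k=1: U[1][1]=-2
  eliminate (2,1): mult=-4, new row 2: (0, 0, -3); set L[2][1]=-4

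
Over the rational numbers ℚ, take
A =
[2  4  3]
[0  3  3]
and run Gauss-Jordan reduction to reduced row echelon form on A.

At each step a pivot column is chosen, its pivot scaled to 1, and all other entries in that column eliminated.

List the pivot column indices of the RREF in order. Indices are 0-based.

pivot columns: 0, 1

pivot(0,0)=2: scale R0 → (1, 2, 3/2)
pivot(1,1)=3: scale R1 → (0, 1, 1)
  clear (0,1): R0 −= (2)R1 → (1, 0, -1/2)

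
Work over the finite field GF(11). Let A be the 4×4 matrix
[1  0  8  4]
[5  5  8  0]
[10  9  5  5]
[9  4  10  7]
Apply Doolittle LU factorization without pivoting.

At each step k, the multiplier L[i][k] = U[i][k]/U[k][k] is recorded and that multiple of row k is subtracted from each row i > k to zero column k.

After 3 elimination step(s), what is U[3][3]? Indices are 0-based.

U[3][3] = 4

[col 0] pivot 1
  R1 -= 5*R0 → (0, 5, 1, 2)  (L[1][0] := 5)
  R2 -= 10*R0 → (0, 9, 2, 9)  (L[2][0] := 10)
  R3 -= 9*R0 → (0, 4, 4, 4)  (L[3][0] := 9)
[col 1] pivot 5
  R2 -= 4*R1 → (0, 0, 9, 1)  (L[2][1] := 4)
  R3 -= 3*R1 → (0, 0, 1, 9)  (L[3][1] := 3)
[col 2] pivot 9
  R3 -= 5*R2 → (0, 0, 0, 4)  (L[3][2] := 5)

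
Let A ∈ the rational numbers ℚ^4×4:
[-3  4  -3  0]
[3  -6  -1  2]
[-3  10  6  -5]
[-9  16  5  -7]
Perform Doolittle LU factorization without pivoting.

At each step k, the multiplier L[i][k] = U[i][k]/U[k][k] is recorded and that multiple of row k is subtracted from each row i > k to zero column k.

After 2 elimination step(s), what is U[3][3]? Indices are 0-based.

[col 0] pivot -3
  R1 -= -1*R0 → (0, -2, -4, 2)  (L[1][0] := -1)
  R2 -= 1*R0 → (0, 6, 9, -5)  (L[2][0] := 1)
  R3 -= 3*R0 → (0, 4, 14, -7)  (L[3][0] := 3)
[col 1] pivot -2
  R2 -= -3*R1 → (0, 0, -3, 1)  (L[2][1] := -3)
  R3 -= -2*R1 → (0, 0, 6, -3)  (L[3][1] := -2)

U[3][3] = -3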